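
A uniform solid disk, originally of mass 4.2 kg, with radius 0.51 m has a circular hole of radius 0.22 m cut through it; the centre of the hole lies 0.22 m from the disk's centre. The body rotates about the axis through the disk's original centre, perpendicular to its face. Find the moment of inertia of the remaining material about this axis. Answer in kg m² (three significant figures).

Unpierced body about its centre: I₀ = (1/2)MR² = (1/2)(4.2)(0.51)² = 0.54621 kg m².
The removed disk has mass m = M·(r/R)² = (4.2)(0.22/0.51)² = 0.78155 kg (same uniform areal density).
Its moment of inertia about the rotation axis (parallel-axis theorem): I_hole = (1/2)mr² + md² = (1/2)(0.78155)(0.22)² + (0.78155)(0.22)² = 0.05674 kg m².
Treating the hole as negative mass, I = I₀ − I_hole = 0.54621 − 0.05674 = 0.48947 kg m².

0.489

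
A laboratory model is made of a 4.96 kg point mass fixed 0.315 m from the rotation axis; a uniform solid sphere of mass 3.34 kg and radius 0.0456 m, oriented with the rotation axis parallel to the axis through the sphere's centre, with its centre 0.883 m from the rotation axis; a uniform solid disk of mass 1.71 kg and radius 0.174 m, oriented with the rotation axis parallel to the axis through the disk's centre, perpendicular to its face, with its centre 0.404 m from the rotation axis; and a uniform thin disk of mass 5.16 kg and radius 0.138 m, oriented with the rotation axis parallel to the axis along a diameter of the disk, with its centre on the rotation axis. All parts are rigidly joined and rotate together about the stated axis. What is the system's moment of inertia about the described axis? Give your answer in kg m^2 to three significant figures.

Point mass: I_cm = 0; centre at d = 0.315 m, so I = I_cm + Md² gives I = 0 + (4.96)(0.315)² = 0.49216 kg m^2.
Solid sphere: I_cm = (2/5)MR² = (2/5)(3.34)(0.0456)² = 0.002778 kg m^2; centre at d = 0.883 m, so I = I_cm + Md² gives I = 0.002778 + (3.34)(0.883)² = 2.6069 kg m^2.
Solid disk: I_cm = (1/2)MR² = (1/2)(1.71)(0.174)² = 0.025886 kg m^2; centre at d = 0.404 m, so I = I_cm + Md² gives I = 0.025886 + (1.71)(0.404)² = 0.30499 kg m^2.
Thin disk: I_cm = (1/4)MR² = (1/4)(5.16)(0.138)² = 0.024567 kg m^2; axis through the centre, so I = 0.024567 kg m^2.
Total I = 0.49216 + 2.6069 + 0.30499 + 0.024567 = 3.4286 kg m^2.

3.43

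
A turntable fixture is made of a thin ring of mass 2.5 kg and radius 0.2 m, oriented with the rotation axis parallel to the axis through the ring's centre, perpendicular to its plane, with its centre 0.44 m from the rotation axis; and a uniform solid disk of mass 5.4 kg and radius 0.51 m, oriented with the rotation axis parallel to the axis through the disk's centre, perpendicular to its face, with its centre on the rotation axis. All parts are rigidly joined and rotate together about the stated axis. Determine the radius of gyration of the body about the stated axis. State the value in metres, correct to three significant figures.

Thin ring: I_cm = MR² = (2.5)(0.2)² = 0.1 kg m^2; centre at d = 0.44 m, so the parallel axis theorem gives I = 0.1 + (2.5)(0.44)² = 0.584 kg m^2.
Solid disk: I_cm = (1/2)MR² = (1/2)(5.4)(0.51)² = 0.70227 kg m^2; axis through the centre, so I = 0.70227 kg m^2.
Total I = 1.2863 kg m^2; total mass M = 7.9 kg.
k = √(I/M) = √(1.2863/7.9) = 0.40351 m.

0.404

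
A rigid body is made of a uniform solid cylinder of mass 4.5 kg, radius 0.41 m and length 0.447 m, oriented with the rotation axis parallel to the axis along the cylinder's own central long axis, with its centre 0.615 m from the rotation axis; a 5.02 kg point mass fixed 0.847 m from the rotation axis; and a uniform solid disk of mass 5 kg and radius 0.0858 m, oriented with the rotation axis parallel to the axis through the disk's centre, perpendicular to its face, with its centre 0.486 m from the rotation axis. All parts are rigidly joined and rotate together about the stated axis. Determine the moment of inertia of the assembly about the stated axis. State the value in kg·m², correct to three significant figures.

6.88

Solid cylinder: I_cm = (1/2)MR² = (1/2)(4.5)(0.41)² = 0.37822 kg·m²; centre at d = 0.615 m, so I = I_cm + Md² gives I = 0.37822 + (4.5)(0.615)² = 2.0802 kg·m².
Point mass: I_cm = 0; centre at d = 0.847 m, so I = I_cm + Md² gives I = 0 + (5.02)(0.847)² = 3.6014 kg·m².
Solid disk: I_cm = (1/2)MR² = (1/2)(5)(0.0858)² = 0.018404 kg·m²; centre at d = 0.486 m, so I = I_cm + Md² gives I = 0.018404 + (5)(0.486)² = 1.1994 kg·m².
Total I = 2.0802 + 3.6014 + 1.1994 = 6.881 kg·m².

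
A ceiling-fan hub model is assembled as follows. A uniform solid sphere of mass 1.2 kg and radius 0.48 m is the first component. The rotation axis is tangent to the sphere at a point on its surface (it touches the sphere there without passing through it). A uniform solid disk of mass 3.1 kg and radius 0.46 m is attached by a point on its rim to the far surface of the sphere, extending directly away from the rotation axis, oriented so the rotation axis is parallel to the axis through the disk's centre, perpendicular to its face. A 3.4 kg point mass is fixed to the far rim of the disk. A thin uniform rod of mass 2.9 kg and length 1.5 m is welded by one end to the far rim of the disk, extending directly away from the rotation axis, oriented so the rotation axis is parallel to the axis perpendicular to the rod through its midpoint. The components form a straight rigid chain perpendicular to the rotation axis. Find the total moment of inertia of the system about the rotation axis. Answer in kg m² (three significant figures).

Solid sphere: I_cm = (2/5)MR² = (2/5)(1.2)(0.48)² = 0.11059 kg m²; centre at d = 0.48 m, so I = I_cm + Md² gives I = 0.11059 + (1.2)(0.48)² = 0.38707 kg m².
Solid disk: I_cm = (1/2)MR² = (1/2)(3.1)(0.46)² = 0.32798 kg m²; centre at d = 0.48 + 0.48 + 0.46 = 1.42 m, so I = I_cm + Md² gives I = 0.32798 + (3.1)(1.42)² = 6.5788 kg m².
Point mass: I_cm = 0; centre at d = 0.48 + 0.48 + 0.46 + 0.46 = 1.88 m, so I = I_cm + Md² gives I = 0 + (3.4)(1.88)² = 12.017 kg m².
Thin rod: I_cm = (1/12)ML² = (1/12)(2.9)(1.5)² = 0.54375 kg m²; centre at d = 0.48 + 0.48 + 0.46 + 0.46 + 0.75 = 2.63 m, so I = I_cm + Md² gives I = 0.54375 + (2.9)(2.63)² = 20.603 kg m².
Total I = 0.38707 + 6.5788 + 12.017 + 20.603 = 39.586 kg m².

39.6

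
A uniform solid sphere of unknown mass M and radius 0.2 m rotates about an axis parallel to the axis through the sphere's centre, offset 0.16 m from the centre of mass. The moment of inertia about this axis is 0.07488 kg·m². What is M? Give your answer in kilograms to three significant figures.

I = I_cm + Md² = (2/5)MR² + Md² = M·[0.4·(0.2)² + (0.16)²] = M·0.0416.
So M = 0.07488 / 0.0416 = 1.8 kg.

1.80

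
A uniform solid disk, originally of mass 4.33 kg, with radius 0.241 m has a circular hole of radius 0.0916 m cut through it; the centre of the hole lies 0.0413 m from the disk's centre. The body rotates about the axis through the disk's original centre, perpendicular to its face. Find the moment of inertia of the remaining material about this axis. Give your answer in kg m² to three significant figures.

Unpierced body about its centre: I₀ = (1/2)MR² = (1/2)(4.33)(0.241)² = 0.12575 kg m².
The removed disk has mass m = M·(r/R)² = (4.33)(0.0916/0.241)² = 0.62553 kg (same uniform areal density).
Its moment of inertia about the rotation axis (parallel-axis theorem): I_hole = (1/2)mr² + md² = (1/2)(0.62553)(0.0916)² + (0.62553)(0.0413)² = 0.0036912 kg m².
Treating the hole as negative mass, I = I₀ − I_hole = 0.12575 − 0.0036912 = 0.12205 kg m².

0.122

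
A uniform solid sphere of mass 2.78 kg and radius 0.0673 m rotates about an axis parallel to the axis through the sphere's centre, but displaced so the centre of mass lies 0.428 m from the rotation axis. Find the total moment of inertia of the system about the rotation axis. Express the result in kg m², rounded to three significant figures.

0.514

I_cm = (2/5)MR² = (2/5)(2.78)(0.0673)² = 0.0050366 kg m²; centre at d = 0.428 m, so I = I_cm + Md² gives I = 0.0050366 + (2.78)(0.428)² = 0.51429 kg m².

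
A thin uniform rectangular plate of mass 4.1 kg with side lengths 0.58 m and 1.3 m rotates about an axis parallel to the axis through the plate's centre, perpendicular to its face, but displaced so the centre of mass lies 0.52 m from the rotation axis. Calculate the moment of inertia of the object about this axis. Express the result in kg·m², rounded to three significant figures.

I_cm = (1/12)M(a²+b²) = (1/12)(4.1)[(0.58)² + (1.3)²] = 0.69235 kg·m²; centre at d = 0.52 m, so the parallel axis theorem gives I = 0.69235 + (4.1)(0.52)² = 1.801 kg·m².

1.80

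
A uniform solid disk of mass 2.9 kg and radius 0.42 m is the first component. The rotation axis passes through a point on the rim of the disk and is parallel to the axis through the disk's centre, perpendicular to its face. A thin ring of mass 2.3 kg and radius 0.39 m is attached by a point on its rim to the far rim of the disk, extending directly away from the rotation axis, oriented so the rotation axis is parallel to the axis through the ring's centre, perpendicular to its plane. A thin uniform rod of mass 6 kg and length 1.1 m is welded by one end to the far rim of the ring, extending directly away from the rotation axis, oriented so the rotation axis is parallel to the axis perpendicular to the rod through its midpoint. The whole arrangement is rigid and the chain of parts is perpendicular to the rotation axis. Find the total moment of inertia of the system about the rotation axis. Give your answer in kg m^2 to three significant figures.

33.5

Solid disk: I_cm = (1/2)MR² = (1/2)(2.9)(0.42)² = 0.25578 kg m^2; centre at d = 0.42 m, so I = I_cm + Md² gives I = 0.25578 + (2.9)(0.42)² = 0.76734 kg m^2.
Thin ring: I_cm = MR² = (2.3)(0.39)² = 0.34983 kg m^2; centre at d = 0.42 + 0.42 + 0.39 = 1.23 m, so I = I_cm + Md² gives I = 0.34983 + (2.3)(1.23)² = 3.8295 kg m^2.
Thin rod: I_cm = (1/12)ML² = (1/12)(6)(1.1)² = 0.605 kg m^2; centre at d = 0.42 + 0.42 + 0.39 + 0.39 + 0.55 = 2.17 m, so I = I_cm + Md² gives I = 0.605 + (6)(2.17)² = 28.858 kg m^2.
Total I = 0.76734 + 3.8295 + 28.858 = 33.455 kg m^2.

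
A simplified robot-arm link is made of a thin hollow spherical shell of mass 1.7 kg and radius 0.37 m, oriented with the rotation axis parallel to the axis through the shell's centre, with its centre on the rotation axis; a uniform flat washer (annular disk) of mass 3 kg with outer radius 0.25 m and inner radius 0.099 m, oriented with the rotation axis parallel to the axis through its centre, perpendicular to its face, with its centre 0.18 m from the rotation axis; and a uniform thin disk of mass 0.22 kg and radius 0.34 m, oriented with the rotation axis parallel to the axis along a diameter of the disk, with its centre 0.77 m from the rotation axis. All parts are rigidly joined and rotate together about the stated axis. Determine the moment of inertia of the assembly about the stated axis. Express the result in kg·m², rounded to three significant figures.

0.498

Spherical shell: I_cm = (2/3)MR² = (2/3)(1.7)(0.37)² = 0.15515 kg·m²; axis through the centre, so I = 0.15515 kg·m².
Annular disk: I_cm = (1/2)M(R²+r²) = (1/2)(3)[(0.25)² + (0.099)²] = 0.10845 kg·m²; centre at d = 0.18 m, so I = I_cm + Md² gives I = 0.10845 + (3)(0.18)² = 0.20565 kg·m².
Thin disk: I_cm = (1/4)MR² = (1/4)(0.22)(0.34)² = 0.006358 kg·m²; centre at d = 0.77 m, so I = I_cm + Md² gives I = 0.006358 + (0.22)(0.77)² = 0.1368 kg·m².
Total I = 0.15515 + 0.20565 + 0.1368 = 0.4976 kg·m².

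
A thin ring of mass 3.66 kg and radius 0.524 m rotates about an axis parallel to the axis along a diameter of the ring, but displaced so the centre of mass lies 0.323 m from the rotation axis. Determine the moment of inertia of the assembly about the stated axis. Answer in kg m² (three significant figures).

0.884

I_cm = (1/2)MR² = (1/2)(3.66)(0.524)² = 0.50247 kg m²; centre at d = 0.323 m, so I = I_cm + Md² gives I = 0.50247 + (3.66)(0.323)² = 0.88432 kg m².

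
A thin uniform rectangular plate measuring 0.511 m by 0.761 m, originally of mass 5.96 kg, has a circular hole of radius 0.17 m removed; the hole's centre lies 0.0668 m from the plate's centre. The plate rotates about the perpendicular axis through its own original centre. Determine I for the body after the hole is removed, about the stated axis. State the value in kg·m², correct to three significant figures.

0.391

Unpierced body about its centre: I₀ = (1/12)M(a²+b²) = (1/12)(5.96)[(0.511)² + (0.761)²] = 0.41732 kg·m².
The removed disk has mass m = M·πr²/(ab) = (5.96)·π(0.17)²/(0.511·0.761) = 1.3915 kg (same uniform areal density).
Its moment of inertia about the rotation axis (parallel-axis theorem): I_hole = (1/2)mr² + md² = (1/2)(1.3915)(0.17)² + (1.3915)(0.0668)² = 0.026317 kg·m².
Treating the hole as negative mass, I = I₀ − I_hole = 0.41732 − 0.026317 = 0.391 kg·m².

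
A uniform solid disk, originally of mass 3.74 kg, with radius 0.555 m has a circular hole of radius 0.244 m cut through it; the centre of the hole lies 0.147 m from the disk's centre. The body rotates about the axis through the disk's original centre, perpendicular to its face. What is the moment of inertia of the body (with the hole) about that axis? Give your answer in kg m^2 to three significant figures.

0.539

Unpierced body about its centre: I₀ = (1/2)MR² = (1/2)(3.74)(0.555)² = 0.57601 kg m^2.
The removed disk has mass m = M·(r/R)² = (3.74)(0.244/0.555)² = 0.72288 kg (same uniform areal density).
Its moment of inertia about the rotation axis (parallel-axis theorem): I_hole = (1/2)mr² + md² = (1/2)(0.72288)(0.244)² + (0.72288)(0.147)² = 0.037139 kg m^2.
Treating the hole as negative mass, I = I₀ − I_hole = 0.57601 − 0.037139 = 0.53887 kg m^2.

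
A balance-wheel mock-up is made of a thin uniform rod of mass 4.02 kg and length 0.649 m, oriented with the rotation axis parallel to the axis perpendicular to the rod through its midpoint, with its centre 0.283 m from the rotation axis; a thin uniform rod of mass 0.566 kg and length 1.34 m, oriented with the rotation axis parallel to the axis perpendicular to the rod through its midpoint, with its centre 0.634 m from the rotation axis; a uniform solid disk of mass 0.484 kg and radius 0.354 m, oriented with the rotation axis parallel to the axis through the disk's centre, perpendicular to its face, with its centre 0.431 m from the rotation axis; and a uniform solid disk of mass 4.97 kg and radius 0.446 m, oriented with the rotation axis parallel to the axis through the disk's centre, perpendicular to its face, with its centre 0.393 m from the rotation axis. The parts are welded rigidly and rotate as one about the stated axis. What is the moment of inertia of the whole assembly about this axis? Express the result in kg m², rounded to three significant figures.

Thin rod: I_cm = (1/12)ML² = (1/12)(4.02)(0.649)² = 0.1411 kg m²; centre at d = 0.283 m, so I = I_cm + Md² gives I = 0.1411 + (4.02)(0.283)² = 0.46306 kg m².
Thin rod: I_cm = (1/12)ML² = (1/12)(0.566)(1.34)² = 0.084692 kg m²; centre at d = 0.634 m, so I = I_cm + Md² gives I = 0.084692 + (0.566)(0.634)² = 0.3122 kg m².
Solid disk: I_cm = (1/2)MR² = (1/2)(0.484)(0.354)² = 0.030326 kg m²; centre at d = 0.431 m, so I = I_cm + Md² gives I = 0.030326 + (0.484)(0.431)² = 0.12023 kg m².
Solid disk: I_cm = (1/2)MR² = (1/2)(4.97)(0.446)² = 0.49431 kg m²; centre at d = 0.393 m, so I = I_cm + Md² gives I = 0.49431 + (4.97)(0.393)² = 1.2619 kg m².
Total I = 0.46306 + 0.3122 + 0.12023 + 1.2619 = 2.1574 kg m².

2.16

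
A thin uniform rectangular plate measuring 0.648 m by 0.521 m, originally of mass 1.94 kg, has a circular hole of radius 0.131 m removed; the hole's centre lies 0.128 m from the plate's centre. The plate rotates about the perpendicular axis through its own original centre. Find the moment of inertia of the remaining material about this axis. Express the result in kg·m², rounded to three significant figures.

Unpierced body about its centre: I₀ = (1/12)M(a²+b²) = (1/12)(1.94)[(0.648)² + (0.521)²] = 0.11177 kg·m².
The removed disk has mass m = M·πr²/(ab) = (1.94)·π(0.131)²/(0.648·0.521) = 0.3098 kg (same uniform areal density).
Its moment of inertia about the rotation axis (parallel-axis theorem): I_hole = (1/2)mr² + md² = (1/2)(0.3098)(0.131)² + (0.3098)(0.128)² = 0.007734 kg·m².
Treating the hole as negative mass, I = I₀ − I_hole = 0.11177 − 0.007734 = 0.10403 kg·m².

0.104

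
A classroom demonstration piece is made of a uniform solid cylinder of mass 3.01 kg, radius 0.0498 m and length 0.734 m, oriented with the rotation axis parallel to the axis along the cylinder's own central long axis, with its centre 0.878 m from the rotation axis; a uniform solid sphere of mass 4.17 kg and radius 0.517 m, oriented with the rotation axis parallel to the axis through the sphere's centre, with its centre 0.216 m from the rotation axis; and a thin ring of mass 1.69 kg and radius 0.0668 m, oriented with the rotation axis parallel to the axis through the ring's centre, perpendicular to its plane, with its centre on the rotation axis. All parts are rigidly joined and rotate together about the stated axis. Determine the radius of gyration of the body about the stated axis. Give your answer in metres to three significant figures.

Solid cylinder: I_cm = (1/2)MR² = (1/2)(3.01)(0.0498)² = 0.0037325 kg m^2; centre at d = 0.878 m, so I = I_cm + Md² gives I = 0.0037325 + (3.01)(0.878)² = 2.3241 kg m^2.
Solid sphere: I_cm = (2/5)MR² = (2/5)(4.17)(0.517)² = 0.44584 kg m^2; centre at d = 0.216 m, so I = I_cm + Md² gives I = 0.44584 + (4.17)(0.216)² = 0.64039 kg m^2.
Thin ring: I_cm = MR² = (1.69)(0.0668)² = 0.0075412 kg m^2; axis through the centre, so I = 0.0075412 kg m^2.
Total I = 2.972 kg m^2; total mass M = 8.87 kg.
k = √(I/M) = √(2.972/8.87) = 0.57885 m.

0.579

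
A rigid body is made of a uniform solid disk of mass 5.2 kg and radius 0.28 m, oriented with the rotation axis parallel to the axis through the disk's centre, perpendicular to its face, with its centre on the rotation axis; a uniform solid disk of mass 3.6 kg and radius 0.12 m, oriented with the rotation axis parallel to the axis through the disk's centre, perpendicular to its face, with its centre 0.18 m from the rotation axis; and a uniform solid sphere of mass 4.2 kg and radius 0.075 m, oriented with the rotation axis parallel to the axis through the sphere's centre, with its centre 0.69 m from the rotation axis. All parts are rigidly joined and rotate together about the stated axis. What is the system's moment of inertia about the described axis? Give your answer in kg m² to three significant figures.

Solid disk: I_cm = (1/2)MR² = (1/2)(5.2)(0.28)² = 0.20384 kg m²; axis through the centre, so I = 0.20384 kg m².
Solid disk: I_cm = (1/2)MR² = (1/2)(3.6)(0.12)² = 0.02592 kg m²; centre at d = 0.18 m, so the parallel axis theorem gives I = 0.02592 + (3.6)(0.18)² = 0.14256 kg m².
Solid sphere: I_cm = (2/5)MR² = (2/5)(4.2)(0.075)² = 0.00945 kg m²; centre at d = 0.69 m, so the parallel axis theorem gives I = 0.00945 + (4.2)(0.69)² = 2.0091 kg m².
Total I = 0.20384 + 0.14256 + 2.0091 = 2.3555 kg m².

2.36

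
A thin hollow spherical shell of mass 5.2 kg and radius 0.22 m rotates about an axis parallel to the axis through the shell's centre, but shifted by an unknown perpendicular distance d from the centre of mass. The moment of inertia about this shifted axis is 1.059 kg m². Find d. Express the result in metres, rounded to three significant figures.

0.414

About the centre-of-mass axis, I_cm = (2/3)MR² = (2/3)(5.2)(0.22)² = 0.16779 kg m².
Parallel axis theorem: I = I_cm + Md², so Md² = 1.059 − 0.16779 = 0.89121 kg m².
d = √(0.89121 / 5.2) = 0.41399 m.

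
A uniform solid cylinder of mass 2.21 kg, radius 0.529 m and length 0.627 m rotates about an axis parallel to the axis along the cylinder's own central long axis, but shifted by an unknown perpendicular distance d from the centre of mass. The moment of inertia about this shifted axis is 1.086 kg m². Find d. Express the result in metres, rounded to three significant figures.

0.593

About the centre-of-mass axis, I_cm = (1/2)MR² = (1/2)(2.21)(0.529)² = 0.30922 kg m².
Parallel axis theorem: I = I_cm + Md², so Md² = 1.086 − 0.30922 = 0.77678 kg m².
d = √(0.77678 / 2.21) = 0.59286 m.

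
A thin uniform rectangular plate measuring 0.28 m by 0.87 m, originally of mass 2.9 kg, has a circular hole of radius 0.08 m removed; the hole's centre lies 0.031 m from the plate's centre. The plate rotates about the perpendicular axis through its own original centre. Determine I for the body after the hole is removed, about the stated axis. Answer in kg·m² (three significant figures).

Unpierced body about its centre: I₀ = (1/12)M(a²+b²) = (1/12)(2.9)[(0.28)² + (0.87)²] = 0.20186 kg·m².
The removed disk has mass m = M·πr²/(ab) = (2.9)·π(0.08)²/(0.28·0.87) = 0.23936 kg (same uniform areal density).
Its moment of inertia about the rotation axis (parallel-axis theorem): I_hole = (1/2)mr² + md² = (1/2)(0.23936)(0.08)² + (0.23936)(0.031)² = 0.00099597 kg·m².
Treating the hole as negative mass, I = I₀ − I_hole = 0.20186 − 0.00099597 = 0.20087 kg·m².

0.201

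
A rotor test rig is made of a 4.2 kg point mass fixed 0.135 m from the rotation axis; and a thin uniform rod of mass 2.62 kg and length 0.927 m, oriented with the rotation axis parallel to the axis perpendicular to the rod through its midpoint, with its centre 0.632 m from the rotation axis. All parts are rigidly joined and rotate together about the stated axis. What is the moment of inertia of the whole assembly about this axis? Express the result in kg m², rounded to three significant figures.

Point mass: I_cm = 0; centre at d = 0.135 m, so the parallel axis theorem gives I = 0 + (4.2)(0.135)² = 0.076545 kg m².
Thin rod: I_cm = (1/12)ML² = (1/12)(2.62)(0.927)² = 0.18762 kg m²; centre at d = 0.632 m, so the parallel axis theorem gives I = 0.18762 + (2.62)(0.632)² = 1.2341 kg m².
Total I = 0.076545 + 1.2341 = 1.3107 kg m².

1.31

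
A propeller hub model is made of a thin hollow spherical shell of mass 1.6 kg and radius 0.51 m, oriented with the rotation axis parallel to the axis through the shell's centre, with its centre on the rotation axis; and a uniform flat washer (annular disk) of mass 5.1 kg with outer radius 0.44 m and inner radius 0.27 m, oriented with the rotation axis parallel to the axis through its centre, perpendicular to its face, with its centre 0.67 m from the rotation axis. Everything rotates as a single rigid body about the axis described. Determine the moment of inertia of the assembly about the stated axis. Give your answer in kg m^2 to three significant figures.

Spherical shell: I_cm = (2/3)MR² = (2/3)(1.6)(0.51)² = 0.27744 kg m^2; axis through the centre, so I = 0.27744 kg m^2.
Annular disk: I_cm = (1/2)M(R²+r²) = (1/2)(5.1)[(0.44)² + (0.27)²] = 0.67958 kg m^2; centre at d = 0.67 m, so the parallel axis theorem gives I = 0.67958 + (5.1)(0.67)² = 2.969 kg m^2.
Total I = 0.27744 + 2.969 = 3.2464 kg m^2.

3.25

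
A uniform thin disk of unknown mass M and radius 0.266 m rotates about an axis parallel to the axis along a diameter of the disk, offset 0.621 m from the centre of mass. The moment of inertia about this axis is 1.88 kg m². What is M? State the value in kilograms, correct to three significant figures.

4.66

I = I_cm + Md² = (1/4)MR² + Md² = M·[0.25·(0.266)² + (0.621)²] = M·0.40333.
So M = 1.88 / 0.40333 = 4.6612 kg.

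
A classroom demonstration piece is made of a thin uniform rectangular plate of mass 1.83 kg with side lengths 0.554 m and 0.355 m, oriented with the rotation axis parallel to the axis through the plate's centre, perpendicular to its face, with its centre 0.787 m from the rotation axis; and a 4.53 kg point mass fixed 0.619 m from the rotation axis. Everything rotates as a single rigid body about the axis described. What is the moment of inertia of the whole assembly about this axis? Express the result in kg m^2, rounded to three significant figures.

2.94

Rectangular plate: I_cm = (1/12)M(a²+b²) = (1/12)(1.83)[(0.554)² + (0.355)²] = 0.066024 kg m^2; centre at d = 0.787 m, so I = I_cm + Md² gives I = 0.066024 + (1.83)(0.787)² = 1.1995 kg m^2.
Point mass: I_cm = 0; centre at d = 0.619 m, so I = I_cm + Md² gives I = 0 + (4.53)(0.619)² = 1.7357 kg m^2.
Total I = 1.1995 + 1.7357 = 2.9352 kg m^2.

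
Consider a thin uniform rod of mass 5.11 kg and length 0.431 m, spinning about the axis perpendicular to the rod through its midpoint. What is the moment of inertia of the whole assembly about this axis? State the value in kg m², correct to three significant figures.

0.0791

I_cm = (1/12)ML² = (1/12)(5.11)(0.431)² = 0.079103 kg m²; axis through the centre, so I = 0.079103 kg m².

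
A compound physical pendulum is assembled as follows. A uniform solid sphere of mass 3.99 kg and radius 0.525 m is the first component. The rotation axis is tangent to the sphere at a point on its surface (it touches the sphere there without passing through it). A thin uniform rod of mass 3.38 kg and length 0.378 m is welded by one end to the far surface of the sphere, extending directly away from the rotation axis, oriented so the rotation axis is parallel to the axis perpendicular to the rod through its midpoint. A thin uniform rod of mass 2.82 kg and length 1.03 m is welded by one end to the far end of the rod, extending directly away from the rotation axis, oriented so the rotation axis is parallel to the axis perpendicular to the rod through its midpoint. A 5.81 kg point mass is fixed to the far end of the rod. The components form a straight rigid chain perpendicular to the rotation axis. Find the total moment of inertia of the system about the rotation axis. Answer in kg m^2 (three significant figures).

Solid sphere: I_cm = (2/5)MR² = (2/5)(3.99)(0.525)² = 0.4399 kg m^2; centre at d = 0.525 m, so I = I_cm + Md² gives I = 0.4399 + (3.99)(0.525)² = 1.5396 kg m^2.
Thin rod: I_cm = (1/12)ML² = (1/12)(3.38)(0.378)² = 0.040246 kg m^2; centre at d = 0.525 + 0.525 + 0.189 = 1.239 m, so I = I_cm + Md² gives I = 0.040246 + (3.38)(1.239)² = 5.229 kg m^2.
Thin rod: I_cm = (1/12)ML² = (1/12)(2.82)(1.03)² = 0.24931 kg m^2; centre at d = 0.525 + 0.525 + 0.189 + 0.189 + 0.515 = 1.943 m, so I = I_cm + Md² gives I = 0.24931 + (2.82)(1.943)² = 10.896 kg m^2.
Point mass: I_cm = 0; centre at d = 0.525 + 0.525 + 0.189 + 0.189 + 0.515 + 0.515 = 2.458 m, so I = I_cm + Md² gives I = 0 + (5.81)(2.458)² = 35.103 kg m^2.
Total I = 1.5396 + 5.229 + 10.896 + 35.103 = 52.767 kg m^2.

52.8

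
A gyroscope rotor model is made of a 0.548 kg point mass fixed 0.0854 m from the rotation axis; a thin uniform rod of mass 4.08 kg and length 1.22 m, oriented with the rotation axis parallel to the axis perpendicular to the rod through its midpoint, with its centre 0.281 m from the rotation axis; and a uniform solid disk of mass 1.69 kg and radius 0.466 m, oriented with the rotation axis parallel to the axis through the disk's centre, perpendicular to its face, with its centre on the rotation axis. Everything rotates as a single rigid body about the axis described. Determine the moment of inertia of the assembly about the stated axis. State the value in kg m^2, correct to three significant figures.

1.02

Point mass: I_cm = 0; centre at d = 0.0854 m, so the parallel axis theorem gives I = 0 + (0.548)(0.0854)² = 0.0039967 kg m^2.
Thin rod: I_cm = (1/12)ML² = (1/12)(4.08)(1.22)² = 0.50606 kg m^2; centre at d = 0.281 m, so the parallel axis theorem gives I = 0.50606 + (4.08)(0.281)² = 0.82822 kg m^2.
Solid disk: I_cm = (1/2)MR² = (1/2)(1.69)(0.466)² = 0.1835 kg m^2; axis through the centre, so I = 0.1835 kg m^2.
Total I = 0.0039967 + 0.82822 + 0.1835 = 1.0157 kg m^2.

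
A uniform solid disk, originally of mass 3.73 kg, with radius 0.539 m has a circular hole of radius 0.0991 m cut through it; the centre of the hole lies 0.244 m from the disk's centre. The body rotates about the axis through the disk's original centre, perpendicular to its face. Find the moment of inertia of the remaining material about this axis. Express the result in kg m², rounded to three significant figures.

0.534

Unpierced body about its centre: I₀ = (1/2)MR² = (1/2)(3.73)(0.539)² = 0.54182 kg m².
The removed disk has mass m = M·(r/R)² = (3.73)(0.0991/0.539)² = 0.12609 kg (same uniform areal density).
Its moment of inertia about the rotation axis (parallel-axis theorem): I_hole = (1/2)mr² + md² = (1/2)(0.12609)(0.0991)² + (0.12609)(0.244)² = 0.008126 kg m².
Treating the hole as negative mass, I = I₀ − I_hole = 0.54182 − 0.008126 = 0.5337 kg m².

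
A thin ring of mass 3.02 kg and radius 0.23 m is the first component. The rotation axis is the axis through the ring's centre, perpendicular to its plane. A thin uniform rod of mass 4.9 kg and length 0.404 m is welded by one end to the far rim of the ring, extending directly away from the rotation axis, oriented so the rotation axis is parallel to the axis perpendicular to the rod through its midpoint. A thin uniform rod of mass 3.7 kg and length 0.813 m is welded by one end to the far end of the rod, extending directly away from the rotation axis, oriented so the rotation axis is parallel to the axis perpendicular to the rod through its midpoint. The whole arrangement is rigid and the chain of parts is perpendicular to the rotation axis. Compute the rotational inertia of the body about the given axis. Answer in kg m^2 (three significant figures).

5.35

Thin ring: I_cm = MR² = (3.02)(0.23)² = 0.15976 kg m^2; axis through the centre, so I = 0.15976 kg m^2.
Thin rod: I_cm = (1/12)ML² = (1/12)(4.9)(0.404)² = 0.066647 kg m^2; centre at d = 0.23 + 0.202 = 0.432 m, so I = I_cm + Md² gives I = 0.066647 + (4.9)(0.432)² = 0.9811 kg m^2.
Thin rod: I_cm = (1/12)ML² = (1/12)(3.7)(0.813)² = 0.2038 kg m^2; centre at d = 0.23 + 0.202 + 0.202 + 0.4065 = 1.0405 m, so I = I_cm + Md² gives I = 0.2038 + (3.7)(1.0405)² = 4.2096 kg m^2.
Total I = 0.15976 + 0.9811 + 4.2096 = 5.3504 kg m^2.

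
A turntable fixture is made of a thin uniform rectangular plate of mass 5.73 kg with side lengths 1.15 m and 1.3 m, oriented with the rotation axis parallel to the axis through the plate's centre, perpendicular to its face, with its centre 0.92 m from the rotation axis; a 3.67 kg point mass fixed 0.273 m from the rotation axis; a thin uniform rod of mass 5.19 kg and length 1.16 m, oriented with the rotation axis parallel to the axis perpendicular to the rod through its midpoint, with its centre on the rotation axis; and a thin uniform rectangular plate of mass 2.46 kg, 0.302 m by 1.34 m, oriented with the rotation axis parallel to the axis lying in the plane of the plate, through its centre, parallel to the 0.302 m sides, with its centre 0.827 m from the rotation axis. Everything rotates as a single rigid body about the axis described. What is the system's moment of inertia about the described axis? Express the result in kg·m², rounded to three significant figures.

Rectangular plate: I_cm = (1/12)M(a²+b²) = (1/12)(5.73)[(1.15)² + (1.3)²] = 1.4385 kg·m²; centre at d = 0.92 m, so the parallel axis theorem gives I = 1.4385 + (5.73)(0.92)² = 6.2883 kg·m².
Point mass: I_cm = 0; centre at d = 0.273 m, so the parallel axis theorem gives I = 0 + (3.67)(0.273)² = 0.27352 kg·m².
Thin rod: I_cm = (1/12)ML² = (1/12)(5.19)(1.16)² = 0.58197 kg·m²; axis through the centre, so I = 0.58197 kg·m².
Rectangular plate: I_cm = (1/12)Mb² = (1/12)(2.46)(1.34)² = 0.3681 kg·m²; centre at d = 0.827 m, so the parallel axis theorem gives I = 0.3681 + (2.46)(0.827)² = 2.0506 kg·m².
Total I = 6.2883 + 0.27352 + 0.58197 + 2.0506 = 9.1944 kg·m².

9.19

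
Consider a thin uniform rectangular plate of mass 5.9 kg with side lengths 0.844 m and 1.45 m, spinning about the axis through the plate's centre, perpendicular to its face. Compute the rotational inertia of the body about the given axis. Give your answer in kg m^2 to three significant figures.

I_cm = (1/12)M(a²+b²) = (1/12)(5.9)[(0.844)² + (1.45)²] = 1.384 kg m^2; axis through the centre, so I = 1.384 kg m^2.

1.38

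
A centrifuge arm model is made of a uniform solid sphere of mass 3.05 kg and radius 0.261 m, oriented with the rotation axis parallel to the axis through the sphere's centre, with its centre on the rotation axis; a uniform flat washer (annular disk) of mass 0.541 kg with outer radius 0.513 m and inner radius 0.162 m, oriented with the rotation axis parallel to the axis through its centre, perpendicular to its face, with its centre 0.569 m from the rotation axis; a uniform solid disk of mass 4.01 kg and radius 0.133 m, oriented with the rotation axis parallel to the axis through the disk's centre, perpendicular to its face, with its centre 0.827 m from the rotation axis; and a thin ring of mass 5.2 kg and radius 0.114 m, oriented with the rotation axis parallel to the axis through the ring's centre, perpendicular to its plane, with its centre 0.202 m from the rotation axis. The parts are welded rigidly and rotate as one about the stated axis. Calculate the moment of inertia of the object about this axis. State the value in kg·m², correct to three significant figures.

3.39

Solid sphere: I_cm = (2/5)MR² = (2/5)(3.05)(0.261)² = 0.083108 kg·m²; axis through the centre, so I = 0.083108 kg·m².
Annular disk: I_cm = (1/2)M(R²+r²) = (1/2)(0.541)[(0.513)² + (0.162)²] = 0.078286 kg·m²; centre at d = 0.569 m, so I = I_cm + Md² gives I = 0.078286 + (0.541)(0.569)² = 0.25344 kg·m².
Solid disk: I_cm = (1/2)MR² = (1/2)(4.01)(0.133)² = 0.035466 kg·m²; centre at d = 0.827 m, so I = I_cm + Md² gives I = 0.035466 + (4.01)(0.827)² = 2.778 kg·m².
Thin ring: I_cm = MR² = (5.2)(0.114)² = 0.067579 kg·m²; centre at d = 0.202 m, so I = I_cm + Md² gives I = 0.067579 + (5.2)(0.202)² = 0.27976 kg·m².
Total I = 0.083108 + 0.25344 + 2.778 + 0.27976 = 3.3943 kg·m².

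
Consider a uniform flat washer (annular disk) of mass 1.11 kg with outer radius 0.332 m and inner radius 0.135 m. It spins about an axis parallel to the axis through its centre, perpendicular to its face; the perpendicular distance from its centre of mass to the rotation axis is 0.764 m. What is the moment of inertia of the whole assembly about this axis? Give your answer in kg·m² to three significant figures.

0.719

I_cm = (1/2)M(R²+r²) = (1/2)(1.11)[(0.332)² + (0.135)²] = 0.071289 kg·m²; centre at d = 0.764 m, so the parallel axis theorem gives I = 0.071289 + (1.11)(0.764)² = 0.71919 kg·m².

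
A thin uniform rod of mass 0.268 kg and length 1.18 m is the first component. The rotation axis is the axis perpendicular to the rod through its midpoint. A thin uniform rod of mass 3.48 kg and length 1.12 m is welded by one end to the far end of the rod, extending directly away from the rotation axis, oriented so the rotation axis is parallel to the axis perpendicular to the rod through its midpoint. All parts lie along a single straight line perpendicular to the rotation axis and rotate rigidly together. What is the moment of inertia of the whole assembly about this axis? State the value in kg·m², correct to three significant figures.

Thin rod: I_cm = (1/12)ML² = (1/12)(0.268)(1.18)² = 0.031097 kg·m²; axis through the centre, so I = 0.031097 kg·m².
Thin rod: I_cm = (1/12)ML² = (1/12)(3.48)(1.12)² = 0.36378 kg·m²; centre at d = 0.59 + 0.56 = 1.15 m, so I = I_cm + Md² gives I = 0.36378 + (3.48)(1.15)² = 4.9661 kg·m².
Total I = 0.031097 + 4.9661 = 4.9972 kg·m².

5.00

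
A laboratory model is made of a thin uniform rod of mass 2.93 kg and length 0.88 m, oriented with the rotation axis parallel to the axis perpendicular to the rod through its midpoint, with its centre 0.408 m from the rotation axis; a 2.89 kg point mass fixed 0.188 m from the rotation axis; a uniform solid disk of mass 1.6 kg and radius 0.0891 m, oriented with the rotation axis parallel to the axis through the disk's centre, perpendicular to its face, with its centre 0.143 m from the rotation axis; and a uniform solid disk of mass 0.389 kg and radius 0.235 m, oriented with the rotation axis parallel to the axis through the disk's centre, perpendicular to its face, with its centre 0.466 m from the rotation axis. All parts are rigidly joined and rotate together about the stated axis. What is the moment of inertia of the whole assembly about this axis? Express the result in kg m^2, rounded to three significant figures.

0.913

Thin rod: I_cm = (1/12)ML² = (1/12)(2.93)(0.88)² = 0.18908 kg m^2; centre at d = 0.408 m, so I = I_cm + Md² gives I = 0.18908 + (2.93)(0.408)² = 0.67682 kg m^2.
Point mass: I_cm = 0; centre at d = 0.188 m, so I = I_cm + Md² gives I = 0 + (2.89)(0.188)² = 0.10214 kg m^2.
Solid disk: I_cm = (1/2)MR² = (1/2)(1.6)(0.0891)² = 0.006351 kg m^2; centre at d = 0.143 m, so I = I_cm + Md² gives I = 0.006351 + (1.6)(0.143)² = 0.039069 kg m^2.
Solid disk: I_cm = (1/2)MR² = (1/2)(0.389)(0.235)² = 0.010741 kg m^2; centre at d = 0.466 m, so I = I_cm + Md² gives I = 0.010741 + (0.389)(0.466)² = 0.095215 kg m^2.
Total I = 0.67682 + 0.10214 + 0.039069 + 0.095215 = 0.91325 kg m^2.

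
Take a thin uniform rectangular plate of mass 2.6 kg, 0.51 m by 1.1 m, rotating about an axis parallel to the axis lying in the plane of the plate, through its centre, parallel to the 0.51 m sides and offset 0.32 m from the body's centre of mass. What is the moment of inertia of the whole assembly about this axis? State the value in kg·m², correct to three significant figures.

0.528

I_cm = (1/12)Mb² = (1/12)(2.6)(1.1)² = 0.26217 kg·m²; centre at d = 0.32 m, so the parallel axis theorem gives I = 0.26217 + (2.6)(0.32)² = 0.52841 kg·m².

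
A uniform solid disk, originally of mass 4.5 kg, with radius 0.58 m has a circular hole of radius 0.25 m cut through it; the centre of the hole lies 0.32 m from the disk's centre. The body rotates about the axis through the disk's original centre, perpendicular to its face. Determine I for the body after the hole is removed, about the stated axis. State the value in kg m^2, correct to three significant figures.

Unpierced body about its centre: I₀ = (1/2)MR² = (1/2)(4.5)(0.58)² = 0.7569 kg m^2.
The removed disk has mass m = M·(r/R)² = (4.5)(0.25/0.58)² = 0.83606 kg (same uniform areal density).
Its moment of inertia about the rotation axis (parallel-axis theorem): I_hole = (1/2)mr² + md² = (1/2)(0.83606)(0.25)² + (0.83606)(0.32)² = 0.11174 kg m^2.
Treating the hole as negative mass, I = I₀ − I_hole = 0.7569 − 0.11174 = 0.64516 kg m^2.

0.645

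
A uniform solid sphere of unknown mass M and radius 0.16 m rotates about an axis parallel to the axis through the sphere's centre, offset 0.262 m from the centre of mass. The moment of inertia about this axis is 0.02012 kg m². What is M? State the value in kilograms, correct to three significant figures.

0.255

I = I_cm + Md² = (2/5)MR² + Md² = M·[0.4·(0.16)² + (0.262)²] = M·0.078884.
So M = 0.02012 / 0.078884 = 0.25506 kg.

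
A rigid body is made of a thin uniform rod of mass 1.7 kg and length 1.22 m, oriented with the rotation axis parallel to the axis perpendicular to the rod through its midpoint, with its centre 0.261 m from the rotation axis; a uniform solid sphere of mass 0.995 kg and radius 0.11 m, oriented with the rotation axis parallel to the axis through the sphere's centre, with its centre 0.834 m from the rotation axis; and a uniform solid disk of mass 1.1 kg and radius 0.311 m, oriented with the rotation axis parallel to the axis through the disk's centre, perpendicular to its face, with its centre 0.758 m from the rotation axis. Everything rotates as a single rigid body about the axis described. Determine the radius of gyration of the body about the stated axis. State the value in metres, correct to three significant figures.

0.671

Thin rod: I_cm = (1/12)ML² = (1/12)(1.7)(1.22)² = 0.21086 kg m²; centre at d = 0.261 m, so I = I_cm + Md² gives I = 0.21086 + (1.7)(0.261)² = 0.32666 kg m².
Solid sphere: I_cm = (2/5)MR² = (2/5)(0.995)(0.11)² = 0.0048158 kg m²; centre at d = 0.834 m, so I = I_cm + Md² gives I = 0.0048158 + (0.995)(0.834)² = 0.69689 kg m².
Solid disk: I_cm = (1/2)MR² = (1/2)(1.1)(0.311)² = 0.053197 kg m²; centre at d = 0.758 m, so I = I_cm + Md² gives I = 0.053197 + (1.1)(0.758)² = 0.68522 kg m².
Total I = 1.7088 kg m²; total mass M = 3.795 kg.
k = √(I/M) = √(1.7088/3.795) = 0.67102 m.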